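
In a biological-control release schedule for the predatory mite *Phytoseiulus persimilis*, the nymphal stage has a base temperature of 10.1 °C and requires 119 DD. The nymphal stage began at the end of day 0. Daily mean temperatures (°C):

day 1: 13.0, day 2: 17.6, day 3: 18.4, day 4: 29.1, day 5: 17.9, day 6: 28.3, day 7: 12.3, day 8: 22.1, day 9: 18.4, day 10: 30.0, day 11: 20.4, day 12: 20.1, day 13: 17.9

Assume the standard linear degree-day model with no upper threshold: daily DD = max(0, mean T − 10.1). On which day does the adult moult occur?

Daily DD above 10.1 °C: 2.9, 7.5, 8.3, 19.0, 7.8, 18.2, 2.2, 12.0, 8.3, 19.9, 10.3, 10.0, 7.8.
Cumulative: 2.9, 10.4, 18.7, 37.7, 45.5, 63.7, 65.9, 77.9, 86.2, 106.1, 116.4, 126.4, 134.2.
The total first reaches 119 DD on day 12.

day 12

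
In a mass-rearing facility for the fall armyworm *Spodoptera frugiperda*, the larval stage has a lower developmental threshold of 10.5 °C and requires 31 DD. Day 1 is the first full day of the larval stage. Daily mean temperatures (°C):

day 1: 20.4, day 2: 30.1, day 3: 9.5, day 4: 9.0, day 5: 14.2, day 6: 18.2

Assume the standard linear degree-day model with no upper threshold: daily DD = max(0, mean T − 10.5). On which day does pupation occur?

Daily DD above 10.5 °C: 9.9, 19.6, 0.0, 0.0, 3.7, 7.7.
Cumulative: 9.9, 29.5, 29.5, 29.5, 33.2, 40.9.
The total first reaches 31 DD on day 5.

day 5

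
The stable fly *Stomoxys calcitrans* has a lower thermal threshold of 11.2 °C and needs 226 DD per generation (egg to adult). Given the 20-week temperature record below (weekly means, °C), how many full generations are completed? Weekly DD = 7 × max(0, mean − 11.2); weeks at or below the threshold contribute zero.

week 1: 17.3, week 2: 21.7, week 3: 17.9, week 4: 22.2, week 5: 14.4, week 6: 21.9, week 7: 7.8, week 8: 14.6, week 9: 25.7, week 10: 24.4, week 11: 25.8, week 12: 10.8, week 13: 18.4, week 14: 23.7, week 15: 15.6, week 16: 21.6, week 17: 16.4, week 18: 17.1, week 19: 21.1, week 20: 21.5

4 generations

Weekly DD (7 × max(0, T̄ − 11.2)): 42.7, 73.5, 46.9, 77.0, 22.4, 74.9, 0.0, 23.8, 101.5, 92.4, 102.2, 0.0, 50.4, 87.5, 30.8, 72.8, 36.4, 41.3, 69.3, 72.1.
Season total = 1117.9 DD.
Complete generations = ⌊1117.9 / 226⌋ = 4.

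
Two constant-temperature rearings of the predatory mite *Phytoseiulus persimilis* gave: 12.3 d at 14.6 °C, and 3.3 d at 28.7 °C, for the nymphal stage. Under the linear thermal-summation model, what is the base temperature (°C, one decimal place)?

Linear rate model ⇒ the product D·(T − T_b) is constant across temperatures.
12.3·(14.6 − T_b) = 3.3·(28.7 − T_b)
T_b = (12.3·14.6 − 3.3·28.7) / (12.3 − 3.3) = 84.87 / 9.0 = 9.430 °C ≈ 9.4 °C.

9.4 °C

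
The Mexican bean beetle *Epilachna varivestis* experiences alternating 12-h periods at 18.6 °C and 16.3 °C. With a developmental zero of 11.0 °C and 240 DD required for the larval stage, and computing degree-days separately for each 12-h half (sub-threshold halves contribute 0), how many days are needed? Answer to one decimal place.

Day half: max(0, 18.6 − 11.0) × 0.5 = 7.6 × 0.5 = 3.80 DD.
Night half: max(0, 16.3 − 11.0) × 0.5 = 5.3 × 0.5 = 2.65 DD.
Per 24 h: 6.45 DD/day.
Duration = 240 / 6.45 = 37.209 ≈ 37.2 days.

37.2 days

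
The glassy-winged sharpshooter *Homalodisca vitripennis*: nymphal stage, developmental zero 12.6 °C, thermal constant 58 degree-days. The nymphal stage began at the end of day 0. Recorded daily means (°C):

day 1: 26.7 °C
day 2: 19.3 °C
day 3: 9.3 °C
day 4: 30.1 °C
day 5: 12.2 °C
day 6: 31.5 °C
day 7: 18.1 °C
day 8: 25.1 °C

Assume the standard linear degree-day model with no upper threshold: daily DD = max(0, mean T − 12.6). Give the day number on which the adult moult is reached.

day 7

Daily DD above 12.6 °C: 14.1, 6.7, 0.0, 17.5, 0.0, 18.9, 5.5, 12.5.
Cumulative: 14.1, 20.8, 20.8, 38.3, 38.3, 57.2, 62.7, 75.2.
The total first reaches 58 DD on day 7.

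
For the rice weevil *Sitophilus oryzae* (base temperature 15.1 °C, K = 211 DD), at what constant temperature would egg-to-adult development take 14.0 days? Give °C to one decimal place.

Required daily accumulation = 211 / 14.0 = 15.071 DD/day.
T = T_base + 15.071 = 15.1 + 15.071 = 30.171 ≈ 30.2 °C.

30.2 °C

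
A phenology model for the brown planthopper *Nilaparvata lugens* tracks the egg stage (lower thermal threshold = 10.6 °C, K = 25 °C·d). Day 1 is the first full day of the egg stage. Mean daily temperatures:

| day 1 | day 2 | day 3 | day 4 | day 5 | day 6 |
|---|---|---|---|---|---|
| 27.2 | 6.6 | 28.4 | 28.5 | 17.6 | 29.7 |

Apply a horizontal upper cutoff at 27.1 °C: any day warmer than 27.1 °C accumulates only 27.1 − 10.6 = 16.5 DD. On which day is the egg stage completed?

day 3

Daily DD above 10.6 °C (capped at 16.5): 16.5, 0.0, 16.5, 16.5, 7.0, 16.5.
Cumulative: 16.5, 16.5, 33.0, 49.5, 56.5, 73.0.
The total first reaches 25 DD on day 3.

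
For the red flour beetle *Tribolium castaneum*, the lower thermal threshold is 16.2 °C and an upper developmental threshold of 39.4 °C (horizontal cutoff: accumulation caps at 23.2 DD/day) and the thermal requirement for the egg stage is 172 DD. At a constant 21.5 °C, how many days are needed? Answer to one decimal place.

Daily accumulation = 21.5 − 16.2 = 5.3 DD/day.
Duration = 172 / 5.3 = 32.453 ≈ 32.5 days.

32.5 days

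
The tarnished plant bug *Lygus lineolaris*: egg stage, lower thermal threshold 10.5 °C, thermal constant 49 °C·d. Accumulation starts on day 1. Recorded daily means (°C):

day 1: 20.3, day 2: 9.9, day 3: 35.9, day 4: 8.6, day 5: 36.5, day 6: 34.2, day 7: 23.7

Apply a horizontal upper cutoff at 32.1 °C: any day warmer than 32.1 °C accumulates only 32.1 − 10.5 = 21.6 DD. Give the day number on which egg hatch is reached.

day 5

Daily DD above 10.5 °C (capped at 21.6): 9.8, 0.0, 21.6, 0.0, 21.6, 21.6, 13.2.
Cumulative: 9.8, 9.8, 31.4, 31.4, 53.0, 74.6, 87.8.
The total first reaches 49 DD on day 5.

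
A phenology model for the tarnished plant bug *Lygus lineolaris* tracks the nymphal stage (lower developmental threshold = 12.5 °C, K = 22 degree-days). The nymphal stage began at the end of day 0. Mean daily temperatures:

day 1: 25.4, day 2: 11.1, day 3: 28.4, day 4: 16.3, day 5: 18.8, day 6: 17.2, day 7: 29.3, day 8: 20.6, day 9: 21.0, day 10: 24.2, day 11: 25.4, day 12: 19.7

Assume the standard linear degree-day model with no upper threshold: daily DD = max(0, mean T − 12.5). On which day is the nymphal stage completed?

day 3

Daily DD above 12.5 °C: 12.9, 0.0, 15.9, 3.8, 6.3, 4.7, 16.8, 8.1, 8.5, 11.7, 12.9, 7.2.
Cumulative: 12.9, 12.9, 28.8, 32.6, 38.9, 43.6, 60.4, 68.5, 77.0, 88.7, 101.6, 108.8.
The total first reaches 22 DD on day 3.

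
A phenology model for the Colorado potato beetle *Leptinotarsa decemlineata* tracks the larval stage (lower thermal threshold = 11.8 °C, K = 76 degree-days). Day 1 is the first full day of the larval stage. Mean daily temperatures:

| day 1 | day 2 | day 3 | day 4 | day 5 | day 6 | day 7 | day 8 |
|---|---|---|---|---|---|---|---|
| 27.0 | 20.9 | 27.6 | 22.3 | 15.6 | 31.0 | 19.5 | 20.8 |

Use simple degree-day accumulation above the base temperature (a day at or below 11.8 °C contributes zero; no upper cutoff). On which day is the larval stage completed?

Daily DD above 11.8 °C: 15.2, 9.1, 15.8, 10.5, 3.8, 19.2, 7.7, 9.0.
Cumulative: 15.2, 24.3, 40.1, 50.6, 54.4, 73.6, 81.3, 90.3.
The total first reaches 76 DD on day 7.

day 7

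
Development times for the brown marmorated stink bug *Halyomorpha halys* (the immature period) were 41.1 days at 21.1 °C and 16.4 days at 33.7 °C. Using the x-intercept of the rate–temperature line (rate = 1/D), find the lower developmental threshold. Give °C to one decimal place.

12.7 °C

Equal thermal constants: D₁(T₁ − T_b) = D₂(T₂ − T_b).
41.1·(21.1 − T_b) = 16.4·(33.7 − T_b)
T_b = (41.1·21.1 − 16.4·33.7) / (41.1 − 16.4) = 314.53 / 24.7 = 12.734 °C ≈ 12.7 °C.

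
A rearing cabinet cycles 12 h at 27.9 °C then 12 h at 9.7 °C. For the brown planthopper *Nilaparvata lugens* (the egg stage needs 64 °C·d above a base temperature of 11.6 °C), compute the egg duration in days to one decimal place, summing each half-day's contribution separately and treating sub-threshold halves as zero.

7.9 days

Day half: max(0, 27.9 − 11.6) × 0.5 = 16.3 × 0.5 = 8.15 DD.
Night half: max(0, 9.7 − 11.6) × 0.5 = 0.0 × 0.5 = 0.00 DD.
Per 24 h: 8.15 DD/day.
Duration = 64 / 8.15 = 7.853 ≈ 7.9 days.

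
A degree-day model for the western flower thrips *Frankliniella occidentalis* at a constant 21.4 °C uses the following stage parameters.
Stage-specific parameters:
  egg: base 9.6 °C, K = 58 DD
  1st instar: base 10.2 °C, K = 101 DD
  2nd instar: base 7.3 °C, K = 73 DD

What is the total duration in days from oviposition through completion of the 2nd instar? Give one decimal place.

egg: 58 / (21.4 − 9.6) = 58 / 11.8 = 4.915 d.
1st instar: 101 / (21.4 − 10.2) = 101 / 11.2 = 9.018 d.
2nd instar: 73 / (21.4 − 7.3) = 73 / 14.1 = 5.177 d.
Sum = 19.110 ≈ 19.1 days.

19.1 days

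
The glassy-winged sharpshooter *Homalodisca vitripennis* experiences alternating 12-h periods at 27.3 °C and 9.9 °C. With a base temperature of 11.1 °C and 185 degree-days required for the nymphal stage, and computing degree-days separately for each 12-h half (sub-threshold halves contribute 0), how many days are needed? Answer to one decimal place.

22.8 days

Day half: max(0, 27.3 − 11.1) × 0.5 = 16.2 × 0.5 = 8.10 DD.
Night half: max(0, 9.9 − 11.1) × 0.5 = 0.0 × 0.5 = 0.00 DD.
Per 24 h: 8.10 DD/day.
Duration = 185 / 8.10 = 22.840 ≈ 22.8 days.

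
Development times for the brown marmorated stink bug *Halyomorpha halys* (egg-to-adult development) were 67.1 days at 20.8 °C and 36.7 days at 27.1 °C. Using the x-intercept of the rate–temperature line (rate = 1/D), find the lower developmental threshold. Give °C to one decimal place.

13.2 °C

Under the model K = D·(T − T_b), so D₁·(T₁ − T_b) = D₂·(T₂ − T_b).
67.1·(20.8 − T_b) = 36.7·(27.1 − T_b)
T_b = (67.1·20.8 − 36.7·27.1) / (67.1 − 36.7) = 401.11 / 30.4 = 13.194 °C ≈ 13.2 °C.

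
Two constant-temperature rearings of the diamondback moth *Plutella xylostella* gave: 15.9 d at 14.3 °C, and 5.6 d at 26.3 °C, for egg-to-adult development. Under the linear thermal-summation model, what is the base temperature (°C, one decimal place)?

7.8 °C

Linear rate model ⇒ the product D·(T − T_b) is constant across temperatures.
15.9·(14.3 − T_b) = 5.6·(26.3 − T_b)
T_b = (15.9·14.3 − 5.6·26.3) / (15.9 − 5.6) = 80.09 / 10.3 = 7.776 °C ≈ 7.8 °C.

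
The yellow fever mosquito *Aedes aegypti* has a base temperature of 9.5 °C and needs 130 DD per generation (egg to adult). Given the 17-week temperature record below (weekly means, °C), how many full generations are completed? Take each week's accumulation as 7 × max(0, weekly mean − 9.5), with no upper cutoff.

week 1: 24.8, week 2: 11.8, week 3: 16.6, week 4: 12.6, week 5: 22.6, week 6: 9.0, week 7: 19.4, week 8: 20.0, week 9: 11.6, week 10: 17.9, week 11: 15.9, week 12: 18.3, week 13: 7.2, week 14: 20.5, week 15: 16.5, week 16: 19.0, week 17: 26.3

Weekly DD (7 × max(0, T̄ − 9.5)): 107.1, 16.1, 49.7, 21.7, 91.7, 0.0, 69.3, 73.5, 14.7, 58.8, 44.8, 61.6, 0.0, 77.0, 49.0, 66.5, 117.6.
Season total = 919.1 DD.
Complete generations = ⌊919.1 / 130⌋ = 7.

7 generations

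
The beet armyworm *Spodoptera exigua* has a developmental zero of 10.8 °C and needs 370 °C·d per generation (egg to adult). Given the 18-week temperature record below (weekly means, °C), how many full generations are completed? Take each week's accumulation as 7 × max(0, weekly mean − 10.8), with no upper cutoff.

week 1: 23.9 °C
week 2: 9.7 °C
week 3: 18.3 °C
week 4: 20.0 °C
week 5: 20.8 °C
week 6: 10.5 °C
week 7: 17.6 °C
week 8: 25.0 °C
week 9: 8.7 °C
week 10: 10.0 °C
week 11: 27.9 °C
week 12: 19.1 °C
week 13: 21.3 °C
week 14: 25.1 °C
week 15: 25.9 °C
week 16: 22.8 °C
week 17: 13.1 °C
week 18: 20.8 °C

Weekly DD (7 × max(0, T̄ − 10.8)): 91.7, 0.0, 52.5, 64.4, 70.0, 0.0, 47.6, 99.4, 0.0, 0.0, 119.7, 58.1, 73.5, 100.1, 105.7, 84.0, 16.1, 70.0.
Season total = 1052.8 DD.
Complete generations = ⌊1052.8 / 370⌋ = 2.

2 generations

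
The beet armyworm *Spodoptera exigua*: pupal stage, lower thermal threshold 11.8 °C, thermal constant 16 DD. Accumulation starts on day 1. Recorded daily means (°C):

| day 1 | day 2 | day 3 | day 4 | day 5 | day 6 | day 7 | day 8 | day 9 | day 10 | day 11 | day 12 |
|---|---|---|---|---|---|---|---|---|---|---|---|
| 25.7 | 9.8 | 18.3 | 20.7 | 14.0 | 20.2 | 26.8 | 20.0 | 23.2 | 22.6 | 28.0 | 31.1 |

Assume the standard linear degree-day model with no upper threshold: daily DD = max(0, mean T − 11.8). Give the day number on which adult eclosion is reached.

Daily DD above 11.8 °C: 13.9, 0.0, 6.5, 8.9, 2.2, 8.4, 15.0, 8.2, 11.4, 10.8, 16.2, 19.3.
Cumulative: 13.9, 13.9, 20.4, 29.3, 31.5, 39.9, 54.9, 63.1, 74.5, 85.3, 101.5, 120.8.
The total first reaches 16 DD on day 3.

day 3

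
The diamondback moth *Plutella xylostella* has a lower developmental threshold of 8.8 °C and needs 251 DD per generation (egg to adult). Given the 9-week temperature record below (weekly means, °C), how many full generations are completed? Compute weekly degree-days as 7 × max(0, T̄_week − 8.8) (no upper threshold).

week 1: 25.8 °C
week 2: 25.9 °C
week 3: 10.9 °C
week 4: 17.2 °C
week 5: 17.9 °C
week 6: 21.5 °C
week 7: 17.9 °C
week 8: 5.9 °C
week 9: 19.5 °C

2 generations

Weekly DD (7 × max(0, T̄ − 8.8)): 119.0, 119.7, 14.7, 58.8, 63.7, 88.9, 63.7, 0.0, 74.9.
Season total = 603.4 DD.
Complete generations = ⌊603.4 / 251⌋ = 2.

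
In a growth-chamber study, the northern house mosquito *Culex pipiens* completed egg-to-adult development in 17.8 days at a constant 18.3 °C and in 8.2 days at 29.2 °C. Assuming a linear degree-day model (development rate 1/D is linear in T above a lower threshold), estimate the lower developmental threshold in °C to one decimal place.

9.0 °C

Linear rate model ⇒ the product D·(T − T_b) is constant across temperatures.
17.8·(18.3 − T_b) = 8.2·(29.2 − T_b)
T_b = (17.8·18.3 − 8.2·29.2) / (17.8 − 8.2) = 86.30 / 9.6 = 8.990 °C ≈ 9.0 °C.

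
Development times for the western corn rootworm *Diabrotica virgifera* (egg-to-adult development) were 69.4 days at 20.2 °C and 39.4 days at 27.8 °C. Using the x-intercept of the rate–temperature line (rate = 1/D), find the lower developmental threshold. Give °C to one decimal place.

10.2 °C

Linear rate model ⇒ the product D·(T − T_b) is constant across temperatures.
69.4·(20.2 − T_b) = 39.4·(27.8 − T_b)
T_b = (69.4·20.2 − 39.4·27.8) / (69.4 − 39.4) = 306.56 / 30.0 = 10.219 °C ≈ 10.2 °C.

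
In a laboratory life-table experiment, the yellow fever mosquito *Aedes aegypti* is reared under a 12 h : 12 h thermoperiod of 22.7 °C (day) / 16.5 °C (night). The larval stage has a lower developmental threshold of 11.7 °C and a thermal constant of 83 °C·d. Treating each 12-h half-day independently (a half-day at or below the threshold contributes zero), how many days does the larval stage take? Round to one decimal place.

10.5 days

Day half: max(0, 22.7 − 11.7) × 0.5 = 11.0 × 0.5 = 5.50 DD.
Night half: max(0, 16.5 − 11.7) × 0.5 = 4.8 × 0.5 = 2.40 DD.
Per 24 h: 7.90 DD/day.
Duration = 83 / 7.90 = 10.506 ≈ 10.5 days.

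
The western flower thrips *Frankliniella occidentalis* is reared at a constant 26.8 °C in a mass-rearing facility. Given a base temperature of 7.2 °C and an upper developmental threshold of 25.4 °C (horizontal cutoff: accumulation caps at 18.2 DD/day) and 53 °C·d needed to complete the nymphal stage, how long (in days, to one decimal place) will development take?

2.9 days

Temperature 26.8 °C exceeds the upper threshold, so daily accumulation caps at 25.4 − 7.2 = 18.2 DD/day.
Duration = 53 / 18.2 = 2.912 ≈ 2.9 days.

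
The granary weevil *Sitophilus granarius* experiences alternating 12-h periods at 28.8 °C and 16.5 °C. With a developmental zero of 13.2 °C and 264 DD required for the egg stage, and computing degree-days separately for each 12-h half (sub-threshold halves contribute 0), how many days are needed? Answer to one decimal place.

Day half: max(0, 28.8 − 13.2) × 0.5 = 15.6 × 0.5 = 7.80 DD.
Night half: max(0, 16.5 − 13.2) × 0.5 = 3.3 × 0.5 = 1.65 DD.
Per 24 h: 9.45 DD/day.
Duration = 264 / 9.45 = 27.937 ≈ 27.9 days.

27.9 days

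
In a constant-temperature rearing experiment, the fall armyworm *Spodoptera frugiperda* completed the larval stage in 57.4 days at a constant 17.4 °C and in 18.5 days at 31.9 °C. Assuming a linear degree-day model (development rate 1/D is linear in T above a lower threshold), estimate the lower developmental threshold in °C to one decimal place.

Under the model K = D·(T − T_b), so D₁·(T₁ − T_b) = D₂·(T₂ − T_b).
57.4·(17.4 − T_b) = 18.5·(31.9 − T_b)
T_b = (57.4·17.4 − 18.5·31.9) / (57.4 − 18.5) = 408.61 / 38.9 = 10.504 °C ≈ 10.5 °C.

10.5 °C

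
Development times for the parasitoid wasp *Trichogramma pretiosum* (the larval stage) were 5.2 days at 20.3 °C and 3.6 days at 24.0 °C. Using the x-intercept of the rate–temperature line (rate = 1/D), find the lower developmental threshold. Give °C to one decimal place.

Linear rate model ⇒ the product D·(T − T_b) is constant across temperatures.
5.2·(20.3 − T_b) = 3.6·(24.0 − T_b)
T_b = (5.2·20.3 − 3.6·24.0) / (5.2 − 3.6) = 19.16 / 1.6 = 11.975 °C ≈ 12.0 °C.

12.0 °C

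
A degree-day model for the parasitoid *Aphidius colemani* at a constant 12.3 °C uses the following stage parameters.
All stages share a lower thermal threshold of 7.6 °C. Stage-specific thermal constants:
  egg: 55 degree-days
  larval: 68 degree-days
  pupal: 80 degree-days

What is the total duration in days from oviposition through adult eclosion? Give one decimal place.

43.2 days

Daily accumulation at 12.3 °C = 12.3 − 7.6 = 4.7 DD/day.
Total K = 55 + 68 + 80 = 203 DD.
Total duration = 203 / 4.7 = 43.191 ≈ 43.2 days.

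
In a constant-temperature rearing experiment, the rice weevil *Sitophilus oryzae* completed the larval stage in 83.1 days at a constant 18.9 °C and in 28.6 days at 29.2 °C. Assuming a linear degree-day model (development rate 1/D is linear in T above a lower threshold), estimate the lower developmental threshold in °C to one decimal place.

13.5 °C

Equal thermal constants: D₁(T₁ − T_b) = D₂(T₂ − T_b).
83.1·(18.9 − T_b) = 28.6·(29.2 − T_b)
T_b = (83.1·18.9 − 28.6·29.2) / (83.1 − 28.6) = 735.47 / 54.5 = 13.495 °C ≈ 13.5 °C.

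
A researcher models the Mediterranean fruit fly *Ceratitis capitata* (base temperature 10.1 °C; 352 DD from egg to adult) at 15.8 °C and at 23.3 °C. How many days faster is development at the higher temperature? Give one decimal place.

At 15.8 °C: 352 / (15.8 − 10.1) = 352 / 5.7 = 61.754 d.
At 23.3 °C: 352 / (23.3 − 10.1) = 352 / 13.2 = 26.667 d.
Difference = |61.754 − 26.667| = 35.088 ≈ 35.1 days.

35.1 days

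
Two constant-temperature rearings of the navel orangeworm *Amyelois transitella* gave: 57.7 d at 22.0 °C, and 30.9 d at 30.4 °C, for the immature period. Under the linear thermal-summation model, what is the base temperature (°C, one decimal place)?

12.3 °C

Linear rate model ⇒ the product D·(T − T_b) is constant across temperatures.
57.7·(22.0 − T_b) = 30.9·(30.4 − T_b)
T_b = (57.7·22.0 − 30.9·30.4) / (57.7 − 30.9) = 330.04 / 26.8 = 12.315 °C ≈ 12.3 °C.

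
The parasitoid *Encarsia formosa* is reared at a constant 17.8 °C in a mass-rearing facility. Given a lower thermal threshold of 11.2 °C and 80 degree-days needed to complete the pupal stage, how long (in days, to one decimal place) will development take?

Daily accumulation = 17.8 − 11.2 = 6.6 DD/day.
Duration = 80 / 6.6 = 12.121 ≈ 12.1 days.

12.1 days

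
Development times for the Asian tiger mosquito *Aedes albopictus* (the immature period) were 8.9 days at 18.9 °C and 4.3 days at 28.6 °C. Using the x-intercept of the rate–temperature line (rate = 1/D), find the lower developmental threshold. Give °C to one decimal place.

Linear rate model ⇒ the product D·(T − T_b) is constant across temperatures.
8.9·(18.9 − T_b) = 4.3·(28.6 − T_b)
T_b = (8.9·18.9 − 4.3·28.6) / (8.9 − 4.3) = 45.23 / 4.6 = 9.833 °C ≈ 9.8 °C.

9.8 °C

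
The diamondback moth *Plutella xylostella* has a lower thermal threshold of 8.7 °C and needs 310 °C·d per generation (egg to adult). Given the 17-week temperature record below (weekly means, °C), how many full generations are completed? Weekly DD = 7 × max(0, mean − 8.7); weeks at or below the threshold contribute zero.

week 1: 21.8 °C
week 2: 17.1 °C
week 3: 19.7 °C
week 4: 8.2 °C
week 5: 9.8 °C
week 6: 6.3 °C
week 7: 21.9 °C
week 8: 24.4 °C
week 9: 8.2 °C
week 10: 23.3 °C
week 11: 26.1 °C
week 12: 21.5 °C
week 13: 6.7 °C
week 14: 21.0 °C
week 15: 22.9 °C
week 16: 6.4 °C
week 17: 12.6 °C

Weekly DD (7 × max(0, T̄ − 8.7)): 91.7, 58.8, 77.0, 0.0, 7.7, 0.0, 92.4, 109.9, 0.0, 102.2, 121.8, 89.6, 0.0, 86.1, 99.4, 0.0, 27.3.
Season total = 963.9 DD.
Complete generations = ⌊963.9 / 310⌋ = 3.

3 generations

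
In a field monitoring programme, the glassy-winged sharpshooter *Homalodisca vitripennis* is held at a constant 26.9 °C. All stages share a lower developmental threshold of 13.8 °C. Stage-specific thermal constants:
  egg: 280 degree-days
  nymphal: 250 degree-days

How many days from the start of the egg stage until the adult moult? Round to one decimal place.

Daily accumulation at 26.9 °C = 26.9 − 13.8 = 13.1 DD/day.
Total K = 280 + 250 = 530 DD.
Total duration = 530 / 13.1 = 40.458 ≈ 40.5 days.

40.5 days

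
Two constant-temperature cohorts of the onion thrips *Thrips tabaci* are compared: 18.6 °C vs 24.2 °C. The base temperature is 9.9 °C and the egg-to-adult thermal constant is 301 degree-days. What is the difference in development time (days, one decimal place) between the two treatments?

At 18.6 °C: 301 / (18.6 − 9.9) = 301 / 8.7 = 34.598 d.
At 24.2 °C: 301 / (24.2 − 9.9) = 301 / 14.3 = 21.049 d.
Difference = |34.598 − 21.049| = 13.549 ≈ 13.5 days.

13.5 days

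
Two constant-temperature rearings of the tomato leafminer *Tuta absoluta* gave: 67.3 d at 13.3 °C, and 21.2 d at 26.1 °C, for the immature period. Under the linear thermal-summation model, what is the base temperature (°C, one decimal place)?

Under the model K = D·(T − T_b), so D₁·(T₁ − T_b) = D₂·(T₂ − T_b).
67.3·(13.3 − T_b) = 21.2·(26.1 − T_b)
T_b = (67.3·13.3 − 21.2·26.1) / (67.3 − 21.2) = 341.77 / 46.1 = 7.414 °C ≈ 7.4 °C.

7.4 °C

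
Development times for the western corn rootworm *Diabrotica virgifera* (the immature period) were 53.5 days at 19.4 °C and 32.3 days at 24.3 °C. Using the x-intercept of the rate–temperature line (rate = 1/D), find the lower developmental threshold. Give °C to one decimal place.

Under the model K = D·(T − T_b), so D₁·(T₁ − T_b) = D₂·(T₂ − T_b).
53.5·(19.4 − T_b) = 32.3·(24.3 − T_b)
T_b = (53.5·19.4 − 32.3·24.3) / (53.5 − 32.3) = 253.01 / 21.2 = 11.934 °C ≈ 11.9 °C.

11.9 °C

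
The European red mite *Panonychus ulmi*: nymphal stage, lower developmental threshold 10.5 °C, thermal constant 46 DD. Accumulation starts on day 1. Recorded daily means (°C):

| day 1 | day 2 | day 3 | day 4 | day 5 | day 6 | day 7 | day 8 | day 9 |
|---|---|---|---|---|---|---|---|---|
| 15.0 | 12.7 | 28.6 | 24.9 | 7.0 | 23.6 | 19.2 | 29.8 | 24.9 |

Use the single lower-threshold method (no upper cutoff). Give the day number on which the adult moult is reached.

Daily DD above 10.5 °C: 4.5, 2.2, 18.1, 14.4, 0.0, 13.1, 8.7, 19.3, 14.4.
Cumulative: 4.5, 6.7, 24.8, 39.2, 39.2, 52.3, 61.0, 80.3, 94.7.
The total first reaches 46 DD on day 6.

day 6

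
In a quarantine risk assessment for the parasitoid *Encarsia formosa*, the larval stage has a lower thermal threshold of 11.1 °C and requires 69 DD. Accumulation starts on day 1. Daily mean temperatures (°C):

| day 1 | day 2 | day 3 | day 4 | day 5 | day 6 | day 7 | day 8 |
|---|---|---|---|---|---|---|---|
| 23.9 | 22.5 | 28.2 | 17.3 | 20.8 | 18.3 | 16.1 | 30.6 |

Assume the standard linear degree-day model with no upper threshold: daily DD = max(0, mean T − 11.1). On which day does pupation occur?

Daily DD above 11.1 °C: 12.8, 11.4, 17.1, 6.2, 9.7, 7.2, 5.0, 19.5.
Cumulative: 12.8, 24.2, 41.3, 47.5, 57.2, 64.4, 69.4, 88.9.
The total first reaches 69 DD on day 7.

day 7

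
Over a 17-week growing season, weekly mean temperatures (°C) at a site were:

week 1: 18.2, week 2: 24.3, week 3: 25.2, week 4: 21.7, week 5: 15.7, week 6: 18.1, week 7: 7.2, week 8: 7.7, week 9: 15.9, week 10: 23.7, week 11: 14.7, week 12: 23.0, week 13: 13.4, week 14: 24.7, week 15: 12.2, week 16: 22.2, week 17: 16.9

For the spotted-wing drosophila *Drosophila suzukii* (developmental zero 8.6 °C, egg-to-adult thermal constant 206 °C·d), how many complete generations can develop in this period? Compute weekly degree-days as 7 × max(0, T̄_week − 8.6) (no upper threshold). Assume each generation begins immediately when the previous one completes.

Weekly DD (7 × max(0, T̄ − 8.6)): 67.2, 109.9, 116.2, 91.7, 49.7, 66.5, 0.0, 0.0, 51.1, 105.7, 42.7, 100.8, 33.6, 112.7, 25.2, 95.2, 58.1.
Season total = 1126.3 DD.
Complete generations = ⌊1126.3 / 206⌋ = 5.

5 generations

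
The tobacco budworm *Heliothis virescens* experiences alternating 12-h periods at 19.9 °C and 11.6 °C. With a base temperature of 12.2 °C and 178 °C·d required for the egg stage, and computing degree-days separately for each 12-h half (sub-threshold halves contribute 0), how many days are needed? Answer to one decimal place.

Day half: max(0, 19.9 − 12.2) × 0.5 = 7.7 × 0.5 = 3.85 DD.
Night half: max(0, 11.6 − 12.2) × 0.5 = 0.0 × 0.5 = 0.00 DD.
Per 24 h: 3.85 DD/day.
Duration = 178 / 3.85 = 46.234 ≈ 46.2 days.

46.2 days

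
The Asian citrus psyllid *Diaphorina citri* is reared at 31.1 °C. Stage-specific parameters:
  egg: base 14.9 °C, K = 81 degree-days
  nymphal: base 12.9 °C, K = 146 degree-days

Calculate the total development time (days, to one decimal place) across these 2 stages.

egg: 81 / (31.1 − 14.9) = 81 / 16.2 = 5.000 d.
nymphal: 146 / (31.1 − 12.9) = 146 / 18.2 = 8.022 d.
Sum = 13.022 ≈ 13.0 days.

13.0 days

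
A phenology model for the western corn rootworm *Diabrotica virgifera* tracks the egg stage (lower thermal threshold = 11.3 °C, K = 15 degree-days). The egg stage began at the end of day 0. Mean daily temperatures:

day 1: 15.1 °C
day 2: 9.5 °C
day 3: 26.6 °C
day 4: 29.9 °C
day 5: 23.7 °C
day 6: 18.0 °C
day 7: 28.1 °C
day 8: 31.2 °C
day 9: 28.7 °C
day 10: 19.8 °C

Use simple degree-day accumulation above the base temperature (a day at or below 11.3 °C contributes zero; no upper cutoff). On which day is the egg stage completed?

Daily DD above 11.3 °C: 3.8, 0.0, 15.3, 18.6, 12.4, 6.7, 16.8, 19.9, 17.4, 8.5.
Cumulative: 3.8, 3.8, 19.1, 37.7, 50.1, 56.8, 73.6, 93.5, 110.9, 119.4.
The total first reaches 15 DD on day 3.

day 3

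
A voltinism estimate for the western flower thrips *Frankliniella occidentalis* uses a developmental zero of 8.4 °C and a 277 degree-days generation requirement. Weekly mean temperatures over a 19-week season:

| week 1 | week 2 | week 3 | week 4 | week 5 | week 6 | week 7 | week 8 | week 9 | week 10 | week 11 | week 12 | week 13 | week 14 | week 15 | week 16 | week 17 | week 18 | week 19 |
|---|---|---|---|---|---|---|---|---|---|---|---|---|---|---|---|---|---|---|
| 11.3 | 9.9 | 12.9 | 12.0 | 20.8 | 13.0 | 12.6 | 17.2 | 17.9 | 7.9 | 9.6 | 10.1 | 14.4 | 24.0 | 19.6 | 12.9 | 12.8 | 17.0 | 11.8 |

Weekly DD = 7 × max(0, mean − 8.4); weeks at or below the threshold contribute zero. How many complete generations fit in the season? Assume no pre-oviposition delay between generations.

2 generations

Weekly DD (7 × max(0, T̄ − 8.4)): 20.3, 10.5, 31.5, 25.2, 86.8, 32.2, 29.4, 61.6, 66.5, 0.0, 8.4, 11.9, 42.0, 109.2, 78.4, 31.5, 30.8, 60.2, 23.8.
Season total = 760.2 DD.
Complete generations = ⌊760.2 / 277⌋ = 2.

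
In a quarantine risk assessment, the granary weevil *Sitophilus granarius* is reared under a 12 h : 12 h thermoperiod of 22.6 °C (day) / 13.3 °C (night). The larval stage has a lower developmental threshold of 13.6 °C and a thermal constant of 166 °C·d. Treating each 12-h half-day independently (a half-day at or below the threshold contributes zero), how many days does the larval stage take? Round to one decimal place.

36.9 days

Day half: max(0, 22.6 − 13.6) × 0.5 = 9.0 × 0.5 = 4.50 DD.
Night half: max(0, 13.3 − 13.6) × 0.5 = 0.0 × 0.5 = 0.00 DD.
Per 24 h: 4.50 DD/day.
Duration = 166 / 4.50 = 36.889 ≈ 36.9 days.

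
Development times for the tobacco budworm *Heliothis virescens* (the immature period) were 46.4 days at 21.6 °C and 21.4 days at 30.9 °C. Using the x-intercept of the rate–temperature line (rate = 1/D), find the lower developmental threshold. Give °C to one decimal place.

Equal thermal constants: D₁(T₁ − T_b) = D₂(T₂ − T_b).
46.4·(21.6 − T_b) = 21.4·(30.9 − T_b)
T_b = (46.4·21.6 − 21.4·30.9) / (46.4 − 21.4) = 340.98 / 25.0 = 13.639 °C ≈ 13.6 °C.

13.6 °C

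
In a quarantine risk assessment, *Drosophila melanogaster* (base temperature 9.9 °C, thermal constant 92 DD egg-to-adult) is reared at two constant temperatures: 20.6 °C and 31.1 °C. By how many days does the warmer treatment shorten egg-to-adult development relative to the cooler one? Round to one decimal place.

At 20.6 °C: 92 / (20.6 − 9.9) = 92 / 10.7 = 8.598 d.
At 31.1 °C: 92 / (31.1 − 9.9) = 92 / 21.2 = 4.340 d.
Difference = |8.598 − 4.340| = 4.259 ≈ 4.3 days.

4.3 days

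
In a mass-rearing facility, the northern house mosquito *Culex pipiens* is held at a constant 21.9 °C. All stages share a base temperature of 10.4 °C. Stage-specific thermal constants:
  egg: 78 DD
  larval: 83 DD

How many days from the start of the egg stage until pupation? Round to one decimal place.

14.0 days

Daily accumulation at 21.9 °C = 21.9 − 10.4 = 11.5 DD/day.
Total K = 78 + 83 = 161 DD.
Total duration = 161 / 11.5 = 14.000 ≈ 14.0 days.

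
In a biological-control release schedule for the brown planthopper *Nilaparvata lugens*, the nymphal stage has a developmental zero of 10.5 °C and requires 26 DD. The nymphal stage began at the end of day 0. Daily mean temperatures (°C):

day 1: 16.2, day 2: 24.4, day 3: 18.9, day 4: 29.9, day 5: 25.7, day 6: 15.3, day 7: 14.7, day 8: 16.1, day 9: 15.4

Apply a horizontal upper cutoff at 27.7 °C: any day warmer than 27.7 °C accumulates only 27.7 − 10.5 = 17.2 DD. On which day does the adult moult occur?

Daily DD above 10.5 °C (capped at 17.2): 5.7, 13.9, 8.4, 17.2, 15.2, 4.8, 4.2, 5.6, 4.9.
Cumulative: 5.7, 19.6, 28.0, 45.2, 60.4, 65.2, 69.4, 75.0, 79.9.
The total first reaches 26 DD on day 3.

day 3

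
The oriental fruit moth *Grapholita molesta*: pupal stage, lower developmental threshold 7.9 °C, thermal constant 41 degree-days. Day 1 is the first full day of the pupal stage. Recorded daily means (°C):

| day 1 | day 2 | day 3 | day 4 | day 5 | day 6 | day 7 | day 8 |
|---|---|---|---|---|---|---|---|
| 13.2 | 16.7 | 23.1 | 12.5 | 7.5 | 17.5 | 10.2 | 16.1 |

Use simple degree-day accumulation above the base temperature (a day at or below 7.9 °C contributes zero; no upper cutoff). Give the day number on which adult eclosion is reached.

Daily DD above 7.9 °C: 5.3, 8.8, 15.2, 4.6, 0.0, 9.6, 2.3, 8.2.
Cumulative: 5.3, 14.1, 29.3, 33.9, 33.9, 43.5, 45.8, 54.0.
The total first reaches 41 DD on day 6.

day 6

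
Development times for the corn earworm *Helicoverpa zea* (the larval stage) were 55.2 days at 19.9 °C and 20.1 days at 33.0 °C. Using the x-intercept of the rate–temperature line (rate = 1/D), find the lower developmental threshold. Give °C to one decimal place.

12.4 °C

Linear rate model ⇒ the product D·(T − T_b) is constant across temperatures.
55.2·(19.9 − T_b) = 20.1·(33.0 − T_b)
T_b = (55.2·19.9 − 20.1·33.0) / (55.2 − 20.1) = 435.18 / 35.1 = 12.398 °C ≈ 12.4 °C.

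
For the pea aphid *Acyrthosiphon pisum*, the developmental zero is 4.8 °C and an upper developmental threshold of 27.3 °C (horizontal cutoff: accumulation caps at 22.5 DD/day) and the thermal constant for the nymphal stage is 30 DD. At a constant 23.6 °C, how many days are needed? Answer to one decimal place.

Daily accumulation = 23.6 − 4.8 = 18.8 DD/day.
Duration = 30 / 18.8 = 1.596 ≈ 1.6 days.

1.6 days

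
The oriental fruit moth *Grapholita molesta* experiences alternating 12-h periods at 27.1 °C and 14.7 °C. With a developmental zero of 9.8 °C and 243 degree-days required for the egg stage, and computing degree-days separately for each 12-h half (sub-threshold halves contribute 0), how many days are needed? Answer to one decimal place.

Day half: max(0, 27.1 − 9.8) × 0.5 = 17.3 × 0.5 = 8.65 DD.
Night half: max(0, 14.7 − 9.8) × 0.5 = 4.9 × 0.5 = 2.45 DD.
Per 24 h: 11.10 DD/day.
Duration = 243 / 11.10 = 21.892 ≈ 21.9 days.

21.9 days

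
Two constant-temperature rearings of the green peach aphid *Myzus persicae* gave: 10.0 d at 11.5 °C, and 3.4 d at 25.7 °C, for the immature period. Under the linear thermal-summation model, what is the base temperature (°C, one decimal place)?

4.2 °C

Equal thermal constants: D₁(T₁ − T_b) = D₂(T₂ − T_b).
10.0·(11.5 − T_b) = 3.4·(25.7 − T_b)
T_b = (10.0·11.5 − 3.4·25.7) / (10.0 − 3.4) = 27.62 / 6.6 = 4.185 °C ≈ 4.2 °C.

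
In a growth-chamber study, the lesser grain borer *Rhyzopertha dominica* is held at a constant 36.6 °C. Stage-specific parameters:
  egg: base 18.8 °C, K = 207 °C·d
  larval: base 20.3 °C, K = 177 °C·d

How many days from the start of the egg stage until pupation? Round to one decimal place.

egg: 207 / (36.6 − 18.8) = 207 / 17.8 = 11.629 d.
larval: 177 / (36.6 − 20.3) = 177 / 16.3 = 10.859 d.
Sum = 22.488 ≈ 22.5 days.

22.5 days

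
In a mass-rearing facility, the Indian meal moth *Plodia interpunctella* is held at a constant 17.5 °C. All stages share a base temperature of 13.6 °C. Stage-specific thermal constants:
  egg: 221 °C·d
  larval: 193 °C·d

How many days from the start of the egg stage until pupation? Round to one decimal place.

Daily accumulation at 17.5 °C = 17.5 − 13.6 = 3.9 DD/day.
Total K = 221 + 193 = 414 DD.
Total duration = 414 / 3.9 = 106.154 ≈ 106.2 days.

106.2 days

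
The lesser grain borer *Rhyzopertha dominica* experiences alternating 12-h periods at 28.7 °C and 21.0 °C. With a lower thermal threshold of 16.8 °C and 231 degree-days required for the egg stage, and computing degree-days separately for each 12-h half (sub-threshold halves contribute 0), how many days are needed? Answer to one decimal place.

28.7 days

Day half: max(0, 28.7 − 16.8) × 0.5 = 11.9 × 0.5 = 5.95 DD.
Night half: max(0, 21.0 − 16.8) × 0.5 = 4.2 × 0.5 = 2.10 DD.
Per 24 h: 8.05 DD/day.
Duration = 231 / 8.05 = 28.696 ≈ 28.7 days.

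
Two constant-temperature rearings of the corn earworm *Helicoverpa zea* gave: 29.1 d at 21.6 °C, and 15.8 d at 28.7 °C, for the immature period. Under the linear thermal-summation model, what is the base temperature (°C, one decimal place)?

Equal thermal constants: D₁(T₁ − T_b) = D₂(T₂ − T_b).
29.1·(21.6 − T_b) = 15.8·(28.7 − T_b)
T_b = (29.1·21.6 − 15.8·28.7) / (29.1 − 15.8) = 175.10 / 13.3 = 13.165 °C ≈ 13.2 °C.

13.2 °C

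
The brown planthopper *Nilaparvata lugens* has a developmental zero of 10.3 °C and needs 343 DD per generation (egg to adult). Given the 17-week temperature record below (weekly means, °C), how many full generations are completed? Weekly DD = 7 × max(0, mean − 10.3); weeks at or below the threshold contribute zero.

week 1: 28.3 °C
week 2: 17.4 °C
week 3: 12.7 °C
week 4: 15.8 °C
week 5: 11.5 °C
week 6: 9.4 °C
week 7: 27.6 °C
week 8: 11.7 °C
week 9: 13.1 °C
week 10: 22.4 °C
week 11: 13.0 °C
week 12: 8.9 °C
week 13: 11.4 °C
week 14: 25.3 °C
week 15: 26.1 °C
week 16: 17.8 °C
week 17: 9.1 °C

Weekly DD (7 × max(0, T̄ − 10.3)): 126.0, 49.7, 16.8, 38.5, 8.4, 0.0, 121.1, 9.8, 19.6, 84.7, 18.9, 0.0, 7.7, 105.0, 110.6, 52.5, 0.0.
Season total = 769.3 DD.
Complete generations = ⌊769.3 / 343⌋ = 2.

2 generations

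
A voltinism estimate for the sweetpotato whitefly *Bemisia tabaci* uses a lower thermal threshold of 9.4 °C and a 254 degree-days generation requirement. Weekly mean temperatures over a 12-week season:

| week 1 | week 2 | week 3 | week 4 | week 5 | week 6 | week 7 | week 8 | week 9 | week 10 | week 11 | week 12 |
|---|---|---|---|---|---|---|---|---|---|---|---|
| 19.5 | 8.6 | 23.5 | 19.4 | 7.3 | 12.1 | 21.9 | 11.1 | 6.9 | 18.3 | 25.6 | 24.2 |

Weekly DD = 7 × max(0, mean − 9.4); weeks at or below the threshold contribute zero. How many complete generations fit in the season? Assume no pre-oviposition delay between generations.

2 generations

Weekly DD (7 × max(0, T̄ − 9.4)): 70.7, 0.0, 98.7, 70.0, 0.0, 18.9, 87.5, 11.9, 0.0, 62.3, 113.4, 103.6.
Season total = 637.0 DD.
Complete generations = ⌊637.0 / 254⌋ = 2.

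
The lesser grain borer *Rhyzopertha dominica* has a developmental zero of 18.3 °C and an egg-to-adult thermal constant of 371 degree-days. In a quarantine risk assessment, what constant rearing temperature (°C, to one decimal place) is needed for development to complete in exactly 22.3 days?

Required daily accumulation = 371 / 22.3 = 16.637 DD/day.
T = T_base + 16.637 = 18.3 + 16.637 = 34.937 ≈ 34.9 °C.

34.9 °C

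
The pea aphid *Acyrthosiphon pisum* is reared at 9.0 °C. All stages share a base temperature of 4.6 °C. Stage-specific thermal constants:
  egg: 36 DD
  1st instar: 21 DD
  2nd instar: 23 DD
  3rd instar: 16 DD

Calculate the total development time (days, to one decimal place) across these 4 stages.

21.8 days

Daily accumulation at 9.0 °C = 9.0 − 4.6 = 4.4 DD/day.
Total K = 36 + 21 + 23 + 16 = 96 DD.
Total duration = 96 / 4.4 = 21.818 ≈ 21.8 days.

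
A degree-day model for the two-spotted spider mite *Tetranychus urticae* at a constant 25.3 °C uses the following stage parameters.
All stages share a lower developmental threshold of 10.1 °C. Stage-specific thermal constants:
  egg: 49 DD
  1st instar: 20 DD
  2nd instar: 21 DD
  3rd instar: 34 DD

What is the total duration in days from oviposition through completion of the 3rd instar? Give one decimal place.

8.2 days

Daily accumulation at 25.3 °C = 25.3 − 10.1 = 15.2 DD/day.
Total K = 49 + 20 + 21 + 34 = 124 DD.
Total duration = 124 / 15.2 = 8.158 ≈ 8.2 days.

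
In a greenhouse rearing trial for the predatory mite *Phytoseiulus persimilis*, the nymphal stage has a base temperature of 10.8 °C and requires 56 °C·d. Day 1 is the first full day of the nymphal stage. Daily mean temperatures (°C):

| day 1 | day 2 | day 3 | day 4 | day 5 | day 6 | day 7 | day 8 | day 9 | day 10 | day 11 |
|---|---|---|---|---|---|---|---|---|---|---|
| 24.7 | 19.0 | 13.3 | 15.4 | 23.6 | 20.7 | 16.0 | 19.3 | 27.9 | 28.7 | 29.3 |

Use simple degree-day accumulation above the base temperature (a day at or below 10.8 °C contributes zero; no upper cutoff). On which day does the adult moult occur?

day 7

Daily DD above 10.8 °C: 13.9, 8.2, 2.5, 4.6, 12.8, 9.9, 5.2, 8.5, 17.1, 17.9, 18.5.
Cumulative: 13.9, 22.1, 24.6, 29.2, 42.0, 51.9, 57.1, 65.6, 82.7, 100.6, 119.1.
The total first reaches 56 DD on day 7.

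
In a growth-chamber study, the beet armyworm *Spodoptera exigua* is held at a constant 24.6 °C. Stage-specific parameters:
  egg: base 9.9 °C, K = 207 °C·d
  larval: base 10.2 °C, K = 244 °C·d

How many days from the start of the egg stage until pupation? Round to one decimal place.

31.0 days

egg: 207 / (24.6 − 9.9) = 207 / 14.7 = 14.082 d.
larval: 244 / (24.6 − 10.2) = 244 / 14.4 = 16.944 d.
Sum = 31.026 ≈ 31.0 days.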